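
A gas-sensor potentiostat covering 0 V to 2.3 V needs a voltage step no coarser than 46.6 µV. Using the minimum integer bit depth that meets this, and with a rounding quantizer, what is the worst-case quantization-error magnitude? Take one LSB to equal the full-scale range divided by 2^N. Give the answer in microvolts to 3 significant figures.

V_FS = 2.3 V.
2.3 V / 46.6 µV = 49360. Since 2^15 = 32768 and 2^16 = 65536, N = 16.
LSB = 2.3 V / 2^16 = 35.095 µV.
Half an LSB is 17.5 µV.

17.5 µV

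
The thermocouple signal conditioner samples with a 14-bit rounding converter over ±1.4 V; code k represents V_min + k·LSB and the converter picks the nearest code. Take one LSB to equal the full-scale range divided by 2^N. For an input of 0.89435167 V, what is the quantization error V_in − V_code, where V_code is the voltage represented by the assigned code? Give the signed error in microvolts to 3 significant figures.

+40.1 µV

Full-scale range = 1.4 V − (-1.4 V) = 2.8 V. LSB = 2.8 V / 2^14 ≈ 170.9 µV.
Position in LSBs: (0.89435167 − (-1.4)) × 16384/2.8 = 13425.2349; rounding gives k = 13425.
Reconstructed level: -1.4 + 13425 × 2.8/16384 V = 0.89431152344 V.
Error = V_in − V_code = 0.89435167 − (0.89431152344) = +40.1 µV.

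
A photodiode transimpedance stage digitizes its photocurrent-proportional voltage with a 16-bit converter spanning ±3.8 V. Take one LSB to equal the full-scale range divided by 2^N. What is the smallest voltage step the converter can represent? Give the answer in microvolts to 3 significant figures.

The full-scale span is 3.8 − (-3.8) = 7.6 V.
2^16 = 65536 levels.
One LSB is 7.6 V / 65536 = 116 µV.

116 µV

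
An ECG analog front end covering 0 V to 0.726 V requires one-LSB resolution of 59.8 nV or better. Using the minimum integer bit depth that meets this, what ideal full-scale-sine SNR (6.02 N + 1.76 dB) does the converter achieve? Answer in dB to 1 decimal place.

Full-scale range = 0.726 V.
Required number of levels: 0.726/59.8 nV = 1.2140e7; smallest N with 2^N ≥ that is 24.
6.02(24) + 1.76 = 146.24 dB.

146.2 dB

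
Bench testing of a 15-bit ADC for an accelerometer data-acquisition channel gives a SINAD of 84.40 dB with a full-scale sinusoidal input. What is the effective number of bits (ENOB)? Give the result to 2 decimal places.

Inverting SNR = 6.02 N + 1.76: N_eff = (84.40 − 1.76)/6.02 = 13.7276.

13.73 bits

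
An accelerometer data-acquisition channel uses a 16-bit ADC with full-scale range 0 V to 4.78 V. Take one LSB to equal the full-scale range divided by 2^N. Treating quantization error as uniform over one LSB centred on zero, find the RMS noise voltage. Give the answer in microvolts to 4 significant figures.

V_FS = 4.78 V.
LSB = 4.78 V ÷ 2^16 = 4.78/65536 V = 72.9370 µV.
σ_q = LSB/√12 = 72.9370 µV/3.4641 = 21.06 µV.

21.06 µV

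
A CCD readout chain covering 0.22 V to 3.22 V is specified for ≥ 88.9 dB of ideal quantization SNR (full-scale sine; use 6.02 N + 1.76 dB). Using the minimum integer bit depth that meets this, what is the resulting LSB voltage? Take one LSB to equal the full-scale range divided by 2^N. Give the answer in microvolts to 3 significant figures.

91.6 µV

The full-scale span is 3.22 − (0.22) = 3 V.
6.02 N + 1.76 ≥ 88.9 gives N ≥ 14.475, so the minimum integer is 15.
LSB = 3 V / 2^15 = 91.6 µV.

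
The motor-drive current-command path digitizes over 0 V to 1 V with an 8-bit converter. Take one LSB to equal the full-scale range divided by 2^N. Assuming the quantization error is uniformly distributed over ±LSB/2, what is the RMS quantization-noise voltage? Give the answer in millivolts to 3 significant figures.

1.13 mV

Span = 1 V.
LSB = 1 V ÷ 2^8 = 1/256 V = 3.9063 mV.
For a uniform distribution on [−LSB/2, +LSB/2], V_rms = LSB/√12 = 3.9063 mV/3.4641 = 1.13 mV.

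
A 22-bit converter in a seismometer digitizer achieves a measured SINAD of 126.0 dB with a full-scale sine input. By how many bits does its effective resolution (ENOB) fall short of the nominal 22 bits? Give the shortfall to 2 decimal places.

1.36 bits

Effective bits = (126.0 − 1.76)/6.02 = 20.6379.
Shortfall = 22 − 20.6379 = 1.3621 bits.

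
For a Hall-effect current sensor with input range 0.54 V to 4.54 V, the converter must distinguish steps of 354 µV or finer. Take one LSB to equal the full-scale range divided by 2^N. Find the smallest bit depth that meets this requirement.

14 bits

Range = 4.54 − (0.54) = 4 V.
4 V / 354 µV = 11300. Since 2^13 = 8192 and 2^14 = 16384, N = 14.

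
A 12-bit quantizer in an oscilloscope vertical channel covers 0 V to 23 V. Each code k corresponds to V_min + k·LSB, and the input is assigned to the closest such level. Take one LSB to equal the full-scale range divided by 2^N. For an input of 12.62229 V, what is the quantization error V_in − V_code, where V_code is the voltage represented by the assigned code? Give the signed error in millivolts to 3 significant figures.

V_FS = 23 V. LSB = 23 V / 2^12 ≈ 5.615 mV.
(V_in − V_min)/LSB = (12.62229 − (0)) × 4096/23 = 2247.8652 → nearest code k = 2248.
V_code = 0 + (2248/4096) × 23 = 12.62304688 V.
V_in − V_code = 12.62229 − (12.62304688) = −0.757 mV.

−0.757 mV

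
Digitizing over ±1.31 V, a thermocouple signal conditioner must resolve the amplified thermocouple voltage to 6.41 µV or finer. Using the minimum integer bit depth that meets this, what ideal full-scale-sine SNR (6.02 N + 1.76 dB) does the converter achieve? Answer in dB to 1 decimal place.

Full-scale range = 1.31 V − (-1.31 V) = 2.62 V.
Levels needed ≥ 2.62/6.41 µV = 408700. 2^19 = 524288 suffices, so N_min = 19.
Ideal SNR at N = 19: 6.02·19 + 1.76 = 116.1 dB.

116.1 dB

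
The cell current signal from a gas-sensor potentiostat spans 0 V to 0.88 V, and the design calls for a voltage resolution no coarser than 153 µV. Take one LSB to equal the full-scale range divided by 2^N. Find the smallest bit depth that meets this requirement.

Span = 0.88 V.
Need 2^N ≥ 0.88 V / 153 µV = 5752 → N_min = 13.

13 bits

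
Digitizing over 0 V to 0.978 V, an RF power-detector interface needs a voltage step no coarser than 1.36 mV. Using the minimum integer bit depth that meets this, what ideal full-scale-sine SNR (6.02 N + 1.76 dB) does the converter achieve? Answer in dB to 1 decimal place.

62.0 dB

Range is 0.978 V.
0.978 V / 1.36 mV = 719.1. Since 2^9 = 512 and 2^10 = 1024, N = 10.
Ideal SNR at N = 10: 6.02·10 + 1.76 = 62.0 dB.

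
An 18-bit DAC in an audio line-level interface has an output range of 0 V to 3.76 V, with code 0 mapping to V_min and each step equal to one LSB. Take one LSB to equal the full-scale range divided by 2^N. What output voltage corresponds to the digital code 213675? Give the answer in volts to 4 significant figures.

V_FS = 3.76 V. LSB = 3.76 V / 2^18.
Output = V_min + (213675/262144) × range = 0 + 0.815105 × 3.76 V
      = 0 V + 3.06480 V = 3.06480 V.

3.065 V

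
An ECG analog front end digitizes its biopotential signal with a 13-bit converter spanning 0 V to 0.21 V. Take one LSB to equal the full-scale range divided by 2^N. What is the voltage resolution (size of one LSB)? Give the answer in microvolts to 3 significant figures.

25.6 µV

Full-scale range = 0.21 V.
There are 2^13 = 8192 steps.
One LSB is 0.21 V / 8192 = 25.6 µV.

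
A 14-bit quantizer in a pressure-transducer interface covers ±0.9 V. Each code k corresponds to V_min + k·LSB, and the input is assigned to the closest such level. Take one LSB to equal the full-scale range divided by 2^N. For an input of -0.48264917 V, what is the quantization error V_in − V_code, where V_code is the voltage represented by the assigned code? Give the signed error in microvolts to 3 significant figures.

The full-scale span is 0.9 − (-0.9) = 1.8 V. LSB = 1.8 V / 2^14 ≈ 109.9 µV.
Position in LSBs: (-0.48264917 − (-0.9)) × 16384/1.8 = 3798.8200; rounding gives k = 3799.
Reconstructed level: -0.9 + 3799 × 1.8/16384 V = -0.48262939453 V.
V_in − V_code = -0.48264917 − (-0.48262939453) = −19.8 µV.

−19.8 µV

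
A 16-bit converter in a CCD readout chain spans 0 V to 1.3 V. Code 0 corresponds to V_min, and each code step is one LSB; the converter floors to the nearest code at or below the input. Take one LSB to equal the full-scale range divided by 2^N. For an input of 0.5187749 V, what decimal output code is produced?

Span = 1.3 V. LSB = 1.3 V / 2^16 ≈ 19.84 µV.
V_in − V_min = 0.5187749 − (0) = 0.5187749 V.
Divide by LSB: 0.5187749 × 65536/1.3 = 26152.6399.
Truncating gives code 26152.

26152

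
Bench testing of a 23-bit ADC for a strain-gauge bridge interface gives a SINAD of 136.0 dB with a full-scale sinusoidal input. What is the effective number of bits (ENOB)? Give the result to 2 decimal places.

22.30 bits

ENOB = (136.0 − 1.76)/6.02 = 22.2990 bits.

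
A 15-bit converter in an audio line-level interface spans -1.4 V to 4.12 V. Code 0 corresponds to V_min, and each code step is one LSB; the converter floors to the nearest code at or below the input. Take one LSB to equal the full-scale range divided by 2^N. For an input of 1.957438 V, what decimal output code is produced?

The full-scale span is 4.12 − (-1.4) = 5.52 V. LSB = 5.52 V / 2^15 ≈ 168.5 µV.
code = ⌊(V_in − V_min)/LSB⌋ = ⌊(V_in − V_min) × 2^15 / range⌋
     = ⌊(1.957438 − (-1.4)) × 32768 / 5.52⌋ = ⌊3.357438 × 32768/5.52⌋
     = ⌊19930.531⌋ = 19930.

19930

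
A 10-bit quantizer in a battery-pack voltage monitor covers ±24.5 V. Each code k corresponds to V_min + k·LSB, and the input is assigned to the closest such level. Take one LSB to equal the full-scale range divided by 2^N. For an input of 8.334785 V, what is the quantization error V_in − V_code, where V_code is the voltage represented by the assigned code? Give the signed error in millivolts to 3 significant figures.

Full-scale range = 24.5 V − (-24.5 V) = 49 V. LSB = 49 V / 2^10 ≈ 47.85 mV.
Position in LSBs: (8.334785 − (-24.5)) × 1024/49 = 686.1800; rounding gives k = 686.
V_code = V_min + k × range/2^10 = -24.5 + 686 × 49/1024 = 8.326171875 V.
V_in − V_code = 8.334785 − (8.326171875) = +8.61 mV.

+8.61 mV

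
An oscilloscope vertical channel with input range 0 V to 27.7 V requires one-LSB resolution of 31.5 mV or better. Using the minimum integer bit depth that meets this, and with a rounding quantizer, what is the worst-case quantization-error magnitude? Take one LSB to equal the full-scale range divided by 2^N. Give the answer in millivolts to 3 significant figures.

Span = 27.7 V.
27.7 V / 31.5 mV = 879.4. Since 2^9 = 512 and 2^10 = 1024, N = 10.
LSB = 27.7 V ÷ 2^10 = 27.7/1024 V = 27.051 mV.
Max error for round-to-nearest is LSB/2 = 13.5 mV.

13.5 mV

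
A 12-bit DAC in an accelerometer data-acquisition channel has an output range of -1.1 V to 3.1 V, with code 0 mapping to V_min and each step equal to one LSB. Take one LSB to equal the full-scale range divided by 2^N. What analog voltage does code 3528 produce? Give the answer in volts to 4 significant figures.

Span: 3.1 V − (-1.1 V) = 4.2 V. LSB = 4.2 V / 2^12.
Output = V_min + (3528/4096) × range = -1.1 + 0.861328 × 4.2 V
      = -1.1 V + 3.61758 V = 2.51758 V.

2.518 V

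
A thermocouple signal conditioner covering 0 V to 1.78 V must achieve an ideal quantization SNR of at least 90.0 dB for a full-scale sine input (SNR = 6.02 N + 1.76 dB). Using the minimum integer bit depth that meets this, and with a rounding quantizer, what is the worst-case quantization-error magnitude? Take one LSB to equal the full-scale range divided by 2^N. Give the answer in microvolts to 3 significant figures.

27.2 µV

Range is 1.78 V.
Solving 6.02 N ≥ 90.0 − 1.76: N ≥ 14.658. Round up → N = 15.
LSB = 1.78 V ÷ 2^15 = 1.78/32768 V = 54.321 µV.
|e|_max = LSB/2 = 27.2 µV.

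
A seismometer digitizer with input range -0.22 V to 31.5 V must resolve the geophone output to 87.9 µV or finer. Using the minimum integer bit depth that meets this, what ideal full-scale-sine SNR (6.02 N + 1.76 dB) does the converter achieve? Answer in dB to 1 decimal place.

116.1 dB

Range = 31.5 − (-0.22) = 31.72 V.
31.72 V / 87.9 µV = 360900. Since 2^18 = 262144 and 2^19 = 524288, N = 19.
SNR = 6.02 × 19 + 1.76 = 116.14 dB.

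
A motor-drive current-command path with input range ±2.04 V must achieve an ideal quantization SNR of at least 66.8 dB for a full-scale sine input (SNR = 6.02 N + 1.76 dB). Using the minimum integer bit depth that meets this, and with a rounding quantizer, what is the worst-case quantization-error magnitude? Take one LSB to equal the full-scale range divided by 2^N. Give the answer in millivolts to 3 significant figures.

0.996 mV

Span: 2.04 V − (-2.04 V) = 4.08 V.
Required N = ⌈(66.8 − 1.76)/6.02⌉ = ⌈10.804⌉ = 11.
Step size = 4.08/2048 V = 1.9922 mV.
|e|_max = LSB/2 = 0.996 mV.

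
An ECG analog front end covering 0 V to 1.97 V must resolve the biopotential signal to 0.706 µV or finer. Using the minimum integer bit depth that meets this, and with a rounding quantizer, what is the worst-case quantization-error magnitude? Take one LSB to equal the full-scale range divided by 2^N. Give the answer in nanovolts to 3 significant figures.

235 nV

Full-scale range = 1.97 V.
Required number of levels: 1.97/0.706 µV = 2.7904e6; smallest N with 2^N ≥ that is 22.
Step size = 1.97/4194304 V = 469.68 nV.
|e|_max = LSB/2 = 235 nV.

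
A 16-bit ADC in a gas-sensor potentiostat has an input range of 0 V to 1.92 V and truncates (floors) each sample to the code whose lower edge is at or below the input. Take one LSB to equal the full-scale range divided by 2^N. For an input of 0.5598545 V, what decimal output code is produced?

Full-scale range = 1.92 V. LSB = 1.92 V / 2^16 ≈ 29.30 µV.
(V_in − V_min) × 2^16/range = (0.5598545 − (0)) × 65536/1.92 = 19109.700.
Floor → code = 19109.

19109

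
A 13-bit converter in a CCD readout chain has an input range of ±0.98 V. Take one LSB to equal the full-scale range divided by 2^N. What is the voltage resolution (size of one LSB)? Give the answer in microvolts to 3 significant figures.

The full-scale span is 0.98 − (-0.98) = 1.96 V.
There are 2^13 = 8192 steps.
LSB = 1.96 V ÷ 2^13 = 1.96/8192 V = 239 µV.

239 µV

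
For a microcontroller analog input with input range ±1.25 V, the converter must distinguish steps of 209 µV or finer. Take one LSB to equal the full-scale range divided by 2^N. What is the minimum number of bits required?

14 bits

Range = 1.25 − (-1.25) = 2.5 V.
2.5 V / 209 µV = 11960. Since 2^13 = 8192 and 2^14 = 16384, N = 14.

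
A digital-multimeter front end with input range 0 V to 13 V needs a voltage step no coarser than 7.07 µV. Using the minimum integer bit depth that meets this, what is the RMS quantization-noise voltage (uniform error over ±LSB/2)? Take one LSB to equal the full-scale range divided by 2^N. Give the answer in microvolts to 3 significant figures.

Span = 13 V.
Required number of levels: 13/7.07 µV = 1.8388e6; smallest N with 2^N ≥ that is 21.
One LSB is 13 V / 2097152 = 6.1989 µV.
V_rms = LSB/√12 = 1.79 µV.

1.79 µV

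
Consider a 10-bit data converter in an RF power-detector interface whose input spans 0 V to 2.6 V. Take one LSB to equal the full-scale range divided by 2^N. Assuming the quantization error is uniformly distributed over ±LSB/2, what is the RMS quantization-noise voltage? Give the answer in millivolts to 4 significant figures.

Range is 2.6 V.
LSB = 2.6 V ÷ 2^10 = 2.6/1024 V = 2.53906 mV.
σ_q = LSB/√12 = 2.53906 mV/3.4641 = 0.7330 mV.

0.7330 mV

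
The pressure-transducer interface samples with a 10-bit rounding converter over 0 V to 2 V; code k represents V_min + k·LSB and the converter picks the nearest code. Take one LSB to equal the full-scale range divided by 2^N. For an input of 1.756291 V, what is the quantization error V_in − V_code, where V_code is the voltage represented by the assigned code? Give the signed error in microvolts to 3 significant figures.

+432 µV

Span = 2 V. LSB = 2 V / 2^10 ≈ 1.953 mV.
(1.756291 − (0)) / LSB = 1.756291 × 1024/2 = 899.2210. Nearest integer: k = 899.
V_code = V_min + k × range/2^10 = 0 + 899 × 2/1024 = 1.755859375 V.
e = 1.756291 − (1.755859375) = +432 µV.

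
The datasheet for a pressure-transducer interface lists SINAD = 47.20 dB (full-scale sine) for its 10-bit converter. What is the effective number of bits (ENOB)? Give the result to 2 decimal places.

Inverting SNR = 6.02 N + 1.76: N_eff = (47.20 − 1.76)/6.02 = 7.5482.

7.55 bits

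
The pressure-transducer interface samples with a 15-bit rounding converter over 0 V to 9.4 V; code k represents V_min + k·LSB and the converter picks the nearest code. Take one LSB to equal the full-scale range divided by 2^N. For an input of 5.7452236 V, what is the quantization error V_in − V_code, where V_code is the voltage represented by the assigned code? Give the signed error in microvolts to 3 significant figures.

Span = 9.4 V. LSB = 9.4 V / 2^15 ≈ 286.9 µV.
(5.7452236 − (0)) / LSB = 5.7452236 × 32768/9.4 = 20027.6050. Nearest integer: k = 20028.
V_code = 0 + (20028/32768) × 9.4 = 5.7453369141 V.
V_in − V_code = 5.7452236 − (5.7453369141) = −113 µV.

−113 µV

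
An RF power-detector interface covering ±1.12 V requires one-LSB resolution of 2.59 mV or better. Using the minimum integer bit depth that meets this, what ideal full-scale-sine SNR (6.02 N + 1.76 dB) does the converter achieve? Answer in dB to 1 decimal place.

Span: 1.12 V − (-1.12 V) = 2.24 V.
Need 2^N ≥ 2.24 V / 2.59 mV = 864.9 → N_min = 10.
6.02(10) + 1.76 = 61.96 dB.

62.0 dB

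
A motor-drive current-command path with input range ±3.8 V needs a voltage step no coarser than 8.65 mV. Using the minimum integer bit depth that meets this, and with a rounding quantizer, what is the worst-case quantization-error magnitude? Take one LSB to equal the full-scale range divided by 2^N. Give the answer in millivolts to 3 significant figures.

3.71 mV

Full-scale range = 3.8 V − (-3.8 V) = 7.6 V.
Required number of levels: 7.6/8.65 mV = 878.61; smallest N with 2^N ≥ that is 10.
One LSB is 7.6 V / 1024 = 7.4219 mV.
Half an LSB is 3.71 mV.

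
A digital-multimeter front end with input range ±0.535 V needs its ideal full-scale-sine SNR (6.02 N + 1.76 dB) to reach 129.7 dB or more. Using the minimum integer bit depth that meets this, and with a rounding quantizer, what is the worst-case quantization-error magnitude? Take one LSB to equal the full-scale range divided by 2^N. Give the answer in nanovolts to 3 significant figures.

128 nV

Full-scale range = 0.535 V − (-0.535 V) = 1.07 V.
6.02 N + 1.76 ≥ 129.7 gives N ≥ 21.252, so the minimum integer is 22.
LSB = 1.07 V / 2^22 = 255.11 nV.
|e|_max = LSB/2 = 128 nV.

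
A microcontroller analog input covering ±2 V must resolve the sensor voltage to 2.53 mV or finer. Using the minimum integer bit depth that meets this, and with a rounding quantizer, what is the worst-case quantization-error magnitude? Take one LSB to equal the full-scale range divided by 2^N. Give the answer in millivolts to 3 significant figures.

0.977 mV

The full-scale span is 2 − (-2) = 4 V.
Required number of levels: 4/2.53 mV = 1581.0; smallest N with 2^N ≥ that is 11.
LSB = 4 V ÷ 2^11 = 4/2048 V = 1.9531 mV.
|e|_max = LSB/2 = 0.977 mV.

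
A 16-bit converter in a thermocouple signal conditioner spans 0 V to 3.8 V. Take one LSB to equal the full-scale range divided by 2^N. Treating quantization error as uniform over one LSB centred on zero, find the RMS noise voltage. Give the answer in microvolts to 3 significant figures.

16.7 µV

Full-scale range = 3.8 V.
One LSB is 3.8 V / 65536 = 57.983 µV.
σ_q = LSB/√12 = 57.983 µV/3.4641 = 16.7 µV.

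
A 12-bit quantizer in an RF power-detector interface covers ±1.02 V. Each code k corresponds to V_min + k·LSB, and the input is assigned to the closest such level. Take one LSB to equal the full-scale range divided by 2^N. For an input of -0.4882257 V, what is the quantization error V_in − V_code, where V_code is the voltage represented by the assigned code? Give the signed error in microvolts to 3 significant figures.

Full-scale range = 1.02 V − (-1.02 V) = 2.04 V. LSB = 2.04 V / 2^12 ≈ 498.0 µV.
(-0.4882257 − (-1.02)) / LSB = 0.5317743 × 4096/2.04 = 1067.7194. Nearest integer: k = 1068.
V_code = -1.02 + (1068/4096) × 2.04 = -0.4880859375 V.
V_in − V_code = -0.4882257 − (-0.4880859375) = −140 µV.

−140 µV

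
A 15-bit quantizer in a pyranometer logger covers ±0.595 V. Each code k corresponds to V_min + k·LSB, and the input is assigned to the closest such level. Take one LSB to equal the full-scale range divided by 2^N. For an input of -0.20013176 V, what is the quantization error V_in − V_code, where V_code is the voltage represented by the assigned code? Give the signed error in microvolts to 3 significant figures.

+5.26 µV

The full-scale span is 0.595 − (-0.595) = 1.19 V. LSB = 1.19 V / 2^15 ≈ 36.32 µV.
(-0.20013176 − (-0.595)) / LSB = 0.39486824 × 32768/1.19 = 10873.1449. Nearest integer: k = 10873.
V_code = V_min + k × range/2^15 = -0.595 + 10873 × 1.19/32768 = -0.20013702393 V.
Error = V_in − V_code = -0.20013176 − (-0.20013702393) = +5.26 µV.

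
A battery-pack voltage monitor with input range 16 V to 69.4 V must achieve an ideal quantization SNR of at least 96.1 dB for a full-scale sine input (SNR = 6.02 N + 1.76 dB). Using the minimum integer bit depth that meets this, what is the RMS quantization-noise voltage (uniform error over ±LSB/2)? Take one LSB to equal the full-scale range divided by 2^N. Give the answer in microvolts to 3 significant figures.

The full-scale span is 69.4 − (16) = 53.4 V.
Required N = ⌈(96.1 − 1.76)/6.02⌉ = ⌈15.671⌉ = 16.
LSB = 53.4 V / 2^16 = 0.81482 mV.
σ_q = LSB/√12 = 0.81482 mV/3.4641 = 235 µV.

235 µV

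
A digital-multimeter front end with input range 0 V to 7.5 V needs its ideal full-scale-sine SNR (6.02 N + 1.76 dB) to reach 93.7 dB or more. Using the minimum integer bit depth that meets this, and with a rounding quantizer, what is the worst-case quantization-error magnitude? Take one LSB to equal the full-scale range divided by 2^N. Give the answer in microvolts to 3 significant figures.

Full-scale range = 7.5 V.
Required N = ⌈(93.7 − 1.76)/6.02⌉ = ⌈15.272⌉ = 16.
One LSB is 7.5 V / 65536 = 114.44 µV.
Half an LSB is 57.2 µV.

57.2 µV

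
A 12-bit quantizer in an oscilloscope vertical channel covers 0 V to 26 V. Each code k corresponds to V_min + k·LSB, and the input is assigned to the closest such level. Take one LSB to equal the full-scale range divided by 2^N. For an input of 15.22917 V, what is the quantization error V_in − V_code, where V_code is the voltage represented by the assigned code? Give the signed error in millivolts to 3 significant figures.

+1.14 mV

Full-scale range = 26 V. LSB = 26 V / 2^12 ≈ 6.348 mV.
Position in LSBs: (15.22917 − (0)) × 4096/26 = 2399.1800; rounding gives k = 2399.
Reconstructed level: 0 + 2399 × 26/4096 V = 15.22802734 V.
e = 15.22917 − (15.22802734) = +1.14 mV.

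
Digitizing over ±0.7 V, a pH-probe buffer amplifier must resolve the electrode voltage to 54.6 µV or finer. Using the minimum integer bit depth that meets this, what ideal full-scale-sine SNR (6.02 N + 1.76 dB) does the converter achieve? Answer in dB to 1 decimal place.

92.1 dB

Range = 0.7 − (-0.7) = 1.4 V.
Required number of levels: 1.4/54.6 µV = 25641; smallest N with 2^N ≥ that is 15.
6.02(15) + 1.76 = 92.06 dB.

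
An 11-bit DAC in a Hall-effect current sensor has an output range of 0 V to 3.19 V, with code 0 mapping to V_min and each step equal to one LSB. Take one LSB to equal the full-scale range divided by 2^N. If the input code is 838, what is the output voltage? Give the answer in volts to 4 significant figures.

1.305 V

Range is 3.19 V. LSB = 3.19 V / 2^11.
V_out = V_min + code × LSB = 0 V + 838 × 3.19 V / 2048
      = 0 V + 1.30528 V = 1.30528 V.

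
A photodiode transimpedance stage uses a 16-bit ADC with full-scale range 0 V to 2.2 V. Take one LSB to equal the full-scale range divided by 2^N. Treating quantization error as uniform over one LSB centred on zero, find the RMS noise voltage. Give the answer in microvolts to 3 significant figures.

9.69 µV

Range is 2.2 V.
LSB = 2.2 V ÷ 2^16 = 2.2/65536 V = 33.569 µV.
RMS of a uniform error over width LSB is LSB/√12 = 9.69 µV.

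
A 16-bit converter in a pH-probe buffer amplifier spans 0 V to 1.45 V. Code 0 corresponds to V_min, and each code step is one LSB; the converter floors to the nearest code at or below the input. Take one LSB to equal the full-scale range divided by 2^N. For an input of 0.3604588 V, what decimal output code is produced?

Range is 1.45 V. LSB = 1.45 V / 2^16 ≈ 22.13 µV.
(V_in − V_min) × 2^16/range = (0.3604588 − (0)) × 65536/1.45 = 16291.743.
Floor → code = 16291.

16291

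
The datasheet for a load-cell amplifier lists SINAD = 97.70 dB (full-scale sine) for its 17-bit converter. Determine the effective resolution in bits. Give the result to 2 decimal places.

15.94 bits

(97.70 − 1.76) / 6.02 = 95.94/6.02 = 15.9369 effective bits.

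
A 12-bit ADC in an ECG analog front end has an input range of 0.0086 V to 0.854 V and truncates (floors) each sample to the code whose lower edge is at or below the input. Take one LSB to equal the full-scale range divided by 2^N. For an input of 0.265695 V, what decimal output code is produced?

The full-scale span is 0.854 − (0.0086) = 0.8454 V. LSB = 0.8454 V / 2^12 ≈ 206.4 µV.
code = ⌊(V_in − V_min)/LSB⌋ = ⌊(V_in − V_min) × 2^12 / range⌋
     = ⌊(0.265695 − (0.0086)) × 4096 / 0.8454⌋ = ⌊0.257095 × 4096/0.8454⌋
     = ⌊1245.637⌋ = 1245.

1245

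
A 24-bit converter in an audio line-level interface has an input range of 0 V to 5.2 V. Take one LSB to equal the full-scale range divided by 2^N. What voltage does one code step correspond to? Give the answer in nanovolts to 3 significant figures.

310 nV

Range is 5.2 V.
There are 2^24 = 16777216 steps.
Step size = 5.2/16777216 V = 310 nV.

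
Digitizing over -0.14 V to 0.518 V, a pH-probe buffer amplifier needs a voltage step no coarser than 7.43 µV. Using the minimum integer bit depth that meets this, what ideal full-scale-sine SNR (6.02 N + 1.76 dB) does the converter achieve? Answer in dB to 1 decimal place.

Full-scale range = 0.518 V − (-0.14 V) = 0.658 V.
0.658 V / 7.43 µV = 88560. Since 2^16 = 65536 and 2^17 = 131072, N = 17.
Ideal SNR at N = 17: 6.02·17 + 1.76 = 104.1 dB.

104.1 dB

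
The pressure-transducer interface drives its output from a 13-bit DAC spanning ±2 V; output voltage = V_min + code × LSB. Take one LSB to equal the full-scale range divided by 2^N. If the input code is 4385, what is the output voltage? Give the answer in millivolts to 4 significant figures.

The full-scale span is 2 − (-2) = 4 V. LSB = 4 V / 2^13.
Output = V_min + (4385/8192) × range = -2 + 0.535278 × 4 V
      = -2 + 2.14111 = 0.141113 V.

141.1 mV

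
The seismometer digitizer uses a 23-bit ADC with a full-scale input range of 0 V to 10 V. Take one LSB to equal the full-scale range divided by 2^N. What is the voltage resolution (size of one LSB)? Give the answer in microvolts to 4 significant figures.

1.192 µV

Full-scale range = 10 V.
There are 2^23 = 8388608 steps.
LSB = 10 V / 2^23 = 1.192 µV.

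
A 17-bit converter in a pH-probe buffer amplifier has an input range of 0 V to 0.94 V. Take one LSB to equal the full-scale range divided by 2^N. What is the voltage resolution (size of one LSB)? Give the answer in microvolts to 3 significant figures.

7.17 µV

Full-scale range = 0.94 V.
2^17 = 131072 levels.
One LSB is 0.94 V / 131072 = 7.17 µV.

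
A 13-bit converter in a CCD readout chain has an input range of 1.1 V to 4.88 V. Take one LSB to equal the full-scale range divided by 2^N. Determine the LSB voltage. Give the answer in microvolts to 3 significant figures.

461 µV

The full-scale span is 4.88 − (1.1) = 3.78 V.
2^13 = 8192 levels.
One LSB is 3.78 V / 8192 = 461 µV.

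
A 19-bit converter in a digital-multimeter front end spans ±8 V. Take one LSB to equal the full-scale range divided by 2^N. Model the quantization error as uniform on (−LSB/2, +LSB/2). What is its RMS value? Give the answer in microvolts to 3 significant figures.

Range = 8 − (-8) = 16 V.
LSB = 16 V ÷ 2^19 = 16/524288 V = 30.518 µV.
σ_q = LSB/√12 = 30.518 µV/3.4641 = 8.81 µV.

8.81 µV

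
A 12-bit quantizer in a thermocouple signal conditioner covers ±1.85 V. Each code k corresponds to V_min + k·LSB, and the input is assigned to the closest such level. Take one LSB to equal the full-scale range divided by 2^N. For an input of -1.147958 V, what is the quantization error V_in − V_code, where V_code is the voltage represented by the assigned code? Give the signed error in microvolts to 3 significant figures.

+162 µV

Range = 1.85 − (-1.85) = 3.7 V. LSB = 3.7 V / 2^12 ≈ 0.9033 mV.
(-1.147958 − (-1.85)) / LSB = 0.702042 × 4096/3.7 = 777.1795. Nearest integer: k = 777.
Reconstructed level: -1.85 + 777 × 3.7/4096 V = -1.148120117 V.
e = -1.147958 − (-1.148120117) = +162 µV.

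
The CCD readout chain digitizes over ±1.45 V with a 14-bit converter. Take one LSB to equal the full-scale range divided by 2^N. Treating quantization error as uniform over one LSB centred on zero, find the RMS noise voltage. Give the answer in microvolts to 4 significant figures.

51.10 µV

The full-scale span is 1.45 − (-1.45) = 2.9 V.
One LSB is 2.9 V / 16384 = 177.002 µV.
σ_q = LSB/√12 = 177.002 µV/3.4641 = 51.10 µV.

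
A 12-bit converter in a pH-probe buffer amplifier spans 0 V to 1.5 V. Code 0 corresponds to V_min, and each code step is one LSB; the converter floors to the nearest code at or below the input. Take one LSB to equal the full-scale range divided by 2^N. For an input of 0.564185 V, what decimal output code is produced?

1540

Range is 1.5 V. LSB = 1.5 V / 2^12 ≈ 366.2 µV.
V_in − V_min = 0.564185 − (0) = 0.564185 V.
Divide by LSB: 0.564185 × 4096/1.5 = 1540.6012.
Truncating gives code 1540.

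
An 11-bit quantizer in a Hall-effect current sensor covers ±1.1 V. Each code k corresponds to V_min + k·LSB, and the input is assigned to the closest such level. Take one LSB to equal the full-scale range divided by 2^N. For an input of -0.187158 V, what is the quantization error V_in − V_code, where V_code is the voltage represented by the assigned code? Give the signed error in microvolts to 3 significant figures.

Range = 1.1 − (-1.1) = 2.2 V. LSB = 2.2 V / 2^11 ≈ 1.074 mV.
(V_in − V_min)/LSB = (-0.187158 − (-1.1)) × 2048/2.2 = 849.7729 → nearest code k = 850.
V_code = V_min + k × range/2^11 = -1.1 + 850 × 2.2/2048 = -0.1869140625 V.
V_in − V_code = -0.187158 − (-0.1869140625) = −244 µV.

−244 µV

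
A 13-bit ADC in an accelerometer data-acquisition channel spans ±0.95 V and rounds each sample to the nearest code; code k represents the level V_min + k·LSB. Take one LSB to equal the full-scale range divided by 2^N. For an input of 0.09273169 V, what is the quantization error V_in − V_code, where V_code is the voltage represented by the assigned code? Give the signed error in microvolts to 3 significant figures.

−41.7 µV

The full-scale span is 0.95 − (-0.95) = 1.9 V. LSB = 1.9 V / 2^13 ≈ 231.9 µV.
Position in LSBs: (0.09273169 − (-0.95)) × 8192/1.9 = 4495.8200; rounding gives k = 4496.
V_code = V_min + k × range/2^13 = -0.95 + 4496 × 1.9/8192 = 0.09277343750 V.
Error = V_in − V_code = 0.09273169 − (0.09277343750) = −41.7 µV.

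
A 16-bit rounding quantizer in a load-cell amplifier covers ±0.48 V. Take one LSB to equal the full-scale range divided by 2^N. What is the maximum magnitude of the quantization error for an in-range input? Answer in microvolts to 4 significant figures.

7.324 µV

Range = 0.48 − (-0.48) = 0.96 V.
LSB = 0.96 V ÷ 2^16 = 0.96/65536 V = 14.6484 µV.
Worst-case error for round-to-nearest is half an LSB: 7.324 µV.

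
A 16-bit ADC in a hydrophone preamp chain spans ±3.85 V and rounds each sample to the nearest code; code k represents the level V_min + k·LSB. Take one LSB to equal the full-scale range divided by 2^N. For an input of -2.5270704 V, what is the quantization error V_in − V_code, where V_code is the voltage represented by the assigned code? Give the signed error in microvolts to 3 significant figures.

Range = 3.85 − (-3.85) = 7.7 V. LSB = 7.7 V / 2^16 ≈ 117.5 µV.
(V_in − V_min)/LSB = (-2.5270704 − (-3.85)) × 65536/7.7 = 11259.6772 → nearest code k = 11260.
V_code = V_min + k × range/2^16 = -3.85 + 11260 × 7.7/65536 = -2.5270324707 V.
V_in − V_code = -2.5270704 − (-2.5270324707) = −37.9 µV.

−37.9 µV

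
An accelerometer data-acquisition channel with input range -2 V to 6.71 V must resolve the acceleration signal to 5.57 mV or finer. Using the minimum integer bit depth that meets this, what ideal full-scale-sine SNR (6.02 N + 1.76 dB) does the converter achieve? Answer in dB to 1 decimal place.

68.0 dB

Full-scale range = 6.71 V − (-2 V) = 8.71 V.
Required number of levels: 8.71/5.57 mV = 1563.7; smallest N with 2^N ≥ that is 11.
6.02(11) + 1.76 = 67.98 dB.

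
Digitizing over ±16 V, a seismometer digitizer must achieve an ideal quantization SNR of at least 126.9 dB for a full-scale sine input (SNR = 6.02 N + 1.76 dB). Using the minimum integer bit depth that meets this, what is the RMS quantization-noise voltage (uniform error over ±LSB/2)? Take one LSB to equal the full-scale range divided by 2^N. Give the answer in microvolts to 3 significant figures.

4.40 µV

Range = 16 − (-16) = 32 V.
N ≥ (126.9 − 1.76)/6.02 = 20.787 → N_min = 21.
LSB = 32 V ÷ 2^21 = 32/2097152 V = 15.259 µV.
σ_q = LSB/√12 = 15.259 µV/3.4641 = 4.40 µV.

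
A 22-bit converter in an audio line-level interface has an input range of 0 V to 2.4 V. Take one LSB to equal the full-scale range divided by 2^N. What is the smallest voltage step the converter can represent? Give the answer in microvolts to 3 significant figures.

Span = 2.4 V.
2^22 = 4194304 levels.
One LSB is 2.4 V / 4194304 = 0.572 µV.

0.572 µV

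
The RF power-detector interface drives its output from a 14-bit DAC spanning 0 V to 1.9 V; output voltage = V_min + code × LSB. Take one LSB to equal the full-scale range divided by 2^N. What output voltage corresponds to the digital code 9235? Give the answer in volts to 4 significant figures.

1.071 V

Range is 1.9 V. LSB = 1.9 V / 2^14.
V_out = V_min + code × LSB = 0 V + 9235 × 1.9 V / 16384
      = 0 V + 1.07095 V = 1.07095 V.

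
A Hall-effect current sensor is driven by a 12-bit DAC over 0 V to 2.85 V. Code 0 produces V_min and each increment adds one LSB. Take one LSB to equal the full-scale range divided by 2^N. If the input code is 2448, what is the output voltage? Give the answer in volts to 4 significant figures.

Full-scale range = 2.85 V. LSB = 2.85 V / 2^12.
V_out = V_min + code × LSB = 0 V + 2448 × 2.85 V / 4096
      = 0 V + 1.70332 V = 1.70332 V.

1.703 V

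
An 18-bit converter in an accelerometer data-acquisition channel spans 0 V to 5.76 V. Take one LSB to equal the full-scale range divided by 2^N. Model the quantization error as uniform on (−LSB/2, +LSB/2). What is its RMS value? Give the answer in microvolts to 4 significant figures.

6.343 µV

V_FS = 5.76 V.
LSB = 5.76 V / 2^18 = 21.9727 µV.
RMS of a uniform error over width LSB is LSB/√12 = 6.343 µV.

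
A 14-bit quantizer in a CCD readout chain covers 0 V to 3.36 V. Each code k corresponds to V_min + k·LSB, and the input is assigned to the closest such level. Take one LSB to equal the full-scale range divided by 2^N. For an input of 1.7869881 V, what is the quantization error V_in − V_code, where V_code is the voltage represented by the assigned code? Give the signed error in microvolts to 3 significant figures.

−62.7 µV

V_FS = 3.36 V. LSB = 3.36 V / 2^14 ≈ 205.1 µV.
(V_in − V_min)/LSB = (1.7869881 − (0)) × 16384/3.36 = 8713.6944 → nearest code k = 8714.
V_code = 0 + (8714/16384) × 3.36 = 1.7870507813 V.
V_in − V_code = 1.7869881 − (1.7870507813) = −62.7 µV.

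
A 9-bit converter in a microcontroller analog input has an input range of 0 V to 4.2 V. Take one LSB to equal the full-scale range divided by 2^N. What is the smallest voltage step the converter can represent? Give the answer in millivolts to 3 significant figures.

8.20 mV

V_FS = 4.2 V.
Number of codes = 2^9 = 512.
LSB = 4.2 V / 2^9 = 8.20 mV.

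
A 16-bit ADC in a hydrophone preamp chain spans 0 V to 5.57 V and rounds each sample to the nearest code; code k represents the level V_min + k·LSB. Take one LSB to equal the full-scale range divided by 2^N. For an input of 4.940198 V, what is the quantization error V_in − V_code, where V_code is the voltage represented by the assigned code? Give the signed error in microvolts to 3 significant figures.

−15.3 µV

Span = 5.57 V. LSB = 5.57 V / 2^16 ≈ 84.99 µV.
(4.940198 − (0)) / LSB = 4.940198 × 65536/5.57 = 58125.8198. Nearest integer: k = 58126.
V_code = 0 + (58126/65536) × 5.57 = 4.9402133179 V.
V_in − V_code = 4.940198 − (4.9402133179) = −15.3 µV.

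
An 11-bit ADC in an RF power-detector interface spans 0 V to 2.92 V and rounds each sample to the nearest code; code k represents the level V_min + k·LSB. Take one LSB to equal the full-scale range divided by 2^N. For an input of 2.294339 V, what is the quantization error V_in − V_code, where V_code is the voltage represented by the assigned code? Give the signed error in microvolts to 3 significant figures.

+257 µV

Full-scale range = 2.92 V. LSB = 2.92 V / 2^11 ≈ 1.426 mV.
Position in LSBs: (2.294339 − (0)) × 2048/2.92 = 1609.1802; rounding gives k = 1609.
V_code = V_min + k × range/2^11 = 0 + 1609 × 2.92/2048 = 2.294082031 V.
Error = V_in − V_code = 2.294339 − (2.294082031) = +257 µV.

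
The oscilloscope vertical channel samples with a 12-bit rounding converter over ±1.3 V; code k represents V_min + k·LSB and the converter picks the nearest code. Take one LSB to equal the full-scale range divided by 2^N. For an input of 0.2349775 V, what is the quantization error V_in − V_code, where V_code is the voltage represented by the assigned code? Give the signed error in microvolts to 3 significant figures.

Span: 1.3 V − (-1.3 V) = 2.6 V. LSB = 2.6 V / 2^12 ≈ 0.6348 mV.
(V_in − V_min)/LSB = (0.2349775 − (-1.3)) × 4096/2.6 = 2418.1799 → nearest code k = 2418.
V_code = -1.3 + (2418/4096) × 2.6 = 0.2348632813 V.
Error = V_in − V_code = 0.2349775 − (0.2348632813) = +114 µV.

+114 µV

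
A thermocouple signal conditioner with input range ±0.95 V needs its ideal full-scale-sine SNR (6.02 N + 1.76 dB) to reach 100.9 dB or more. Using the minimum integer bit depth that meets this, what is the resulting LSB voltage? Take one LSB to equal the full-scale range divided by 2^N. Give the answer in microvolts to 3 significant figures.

14.5 µV

Range = 0.95 − (-0.95) = 1.9 V.
Solving 6.02 N ≥ 100.9 − 1.76: N ≥ 16.468. Round up → N = 17.
One LSB is 1.9 V / 131072 = 14.5 µV.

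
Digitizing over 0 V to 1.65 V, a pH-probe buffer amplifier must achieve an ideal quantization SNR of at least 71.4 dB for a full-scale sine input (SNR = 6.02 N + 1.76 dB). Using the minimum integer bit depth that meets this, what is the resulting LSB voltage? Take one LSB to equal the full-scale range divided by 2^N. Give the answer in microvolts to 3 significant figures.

Range is 1.65 V.
Solving 6.02 N ≥ 71.4 − 1.76: N ≥ 11.568. Round up → N = 12.
LSB = 1.65 V / 2^12 = 403 µV.

403 µV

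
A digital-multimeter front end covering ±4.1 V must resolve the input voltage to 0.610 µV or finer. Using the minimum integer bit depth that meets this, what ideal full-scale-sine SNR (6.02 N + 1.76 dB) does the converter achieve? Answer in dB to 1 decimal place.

146.2 dB

Full-scale range = 4.1 V − (-4.1 V) = 8.2 V.
Need 2^N ≥ 8.2 V / 0.610 µV = 1.344e7 → N_min = 24.
Ideal SNR at N = 24: 6.02·24 + 1.76 = 146.2 dB.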